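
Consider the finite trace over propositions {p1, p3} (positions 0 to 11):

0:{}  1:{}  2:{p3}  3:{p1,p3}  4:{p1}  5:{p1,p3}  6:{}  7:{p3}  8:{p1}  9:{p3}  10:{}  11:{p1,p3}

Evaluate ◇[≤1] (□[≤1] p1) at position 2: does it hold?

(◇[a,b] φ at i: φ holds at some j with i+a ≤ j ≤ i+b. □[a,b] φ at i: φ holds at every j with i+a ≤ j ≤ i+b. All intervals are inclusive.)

Holds

Check □[≤1] p1 at each j in [2,3]:
  j=2: fails at 2
  j=3: holds on [3,4]
Found at j=3 → formula holds.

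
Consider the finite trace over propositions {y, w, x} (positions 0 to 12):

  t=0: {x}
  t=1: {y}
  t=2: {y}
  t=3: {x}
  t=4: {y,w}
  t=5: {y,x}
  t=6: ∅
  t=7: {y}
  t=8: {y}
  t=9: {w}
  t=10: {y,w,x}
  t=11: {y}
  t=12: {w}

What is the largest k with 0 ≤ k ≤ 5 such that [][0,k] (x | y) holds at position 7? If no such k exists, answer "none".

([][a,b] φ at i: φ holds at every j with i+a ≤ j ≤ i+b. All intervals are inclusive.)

1

(x | y) must hold from j=7 onward; find where it first fails.
  j=7: holds
  j=8: holds
  j=9: fails
Holds on [7,8], so largest k = 1.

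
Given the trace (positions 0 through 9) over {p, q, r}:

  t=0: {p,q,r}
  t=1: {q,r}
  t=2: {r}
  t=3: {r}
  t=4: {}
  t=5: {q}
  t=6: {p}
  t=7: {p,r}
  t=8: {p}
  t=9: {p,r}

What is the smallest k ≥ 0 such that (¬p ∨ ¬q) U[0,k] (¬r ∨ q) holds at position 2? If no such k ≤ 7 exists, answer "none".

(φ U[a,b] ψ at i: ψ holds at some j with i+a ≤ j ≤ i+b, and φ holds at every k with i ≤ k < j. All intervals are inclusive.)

Need earliest j ≥ 2 with (¬r ∨ q), and (¬p ∨ ¬q) at every k in [2,j-1].
  j=2: rhs fails.
  j=3: rhs fails.
  j=4: rhs holds; lhs holds on [2,3]. k = 2.

2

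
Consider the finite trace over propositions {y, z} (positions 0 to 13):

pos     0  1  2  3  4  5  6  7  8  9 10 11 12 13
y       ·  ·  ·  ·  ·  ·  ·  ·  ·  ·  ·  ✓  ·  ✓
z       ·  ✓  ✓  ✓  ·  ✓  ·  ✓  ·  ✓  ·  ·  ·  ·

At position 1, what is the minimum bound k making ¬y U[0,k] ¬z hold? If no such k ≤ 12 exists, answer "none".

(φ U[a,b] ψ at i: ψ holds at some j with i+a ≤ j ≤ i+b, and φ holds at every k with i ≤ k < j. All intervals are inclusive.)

3

Need earliest j ≥ 1 with ¬z, and ¬y at every k in [1,j-1].
  j=1: rhs fails.
  j=2: rhs fails.
  j=3: rhs fails.
  j=4: rhs holds; lhs holds on [1,3]. k = 3.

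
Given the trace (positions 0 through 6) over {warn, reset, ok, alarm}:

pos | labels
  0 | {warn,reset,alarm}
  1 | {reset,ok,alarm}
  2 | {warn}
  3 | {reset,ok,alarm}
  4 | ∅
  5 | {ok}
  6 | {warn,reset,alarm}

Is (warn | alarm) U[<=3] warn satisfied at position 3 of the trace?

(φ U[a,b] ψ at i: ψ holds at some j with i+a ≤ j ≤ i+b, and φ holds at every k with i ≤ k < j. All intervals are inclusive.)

Need some j in [3,6] with warn, and (warn | alarm) at every k in [3,j-1].
  j=3: warn false.
  j=4: warn false.
  j=5: warn false.
  j=6: warn holds, but (warn | alarm) fails at k=4 → not this j.
No j in the window works → until fails.

No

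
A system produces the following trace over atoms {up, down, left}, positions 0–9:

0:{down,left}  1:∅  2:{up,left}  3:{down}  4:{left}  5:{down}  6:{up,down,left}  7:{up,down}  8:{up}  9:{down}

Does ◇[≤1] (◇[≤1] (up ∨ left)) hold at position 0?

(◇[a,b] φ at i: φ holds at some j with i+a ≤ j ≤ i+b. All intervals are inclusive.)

Check ◇[≤1] (up ∨ left) at each j in [0,1]:
  j=0: holds (witness at 0)
  j=1: holds (witness at 2)
Found at j=0 → formula holds.

Yes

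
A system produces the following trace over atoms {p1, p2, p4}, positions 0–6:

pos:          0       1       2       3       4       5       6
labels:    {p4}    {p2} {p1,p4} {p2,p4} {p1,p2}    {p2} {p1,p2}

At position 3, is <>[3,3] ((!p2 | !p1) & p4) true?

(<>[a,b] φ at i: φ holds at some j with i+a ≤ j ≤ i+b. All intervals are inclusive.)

Does not hold

Check ((!p2 | !p1) & p4) at each j in [6,6]:
  j=6: false
No position in the window satisfies it → formula fails.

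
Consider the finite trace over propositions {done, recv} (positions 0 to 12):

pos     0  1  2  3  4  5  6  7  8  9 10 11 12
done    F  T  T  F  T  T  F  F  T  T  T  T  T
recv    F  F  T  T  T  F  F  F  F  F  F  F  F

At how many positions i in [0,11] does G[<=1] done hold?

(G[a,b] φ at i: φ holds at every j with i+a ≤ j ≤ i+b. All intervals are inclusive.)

6

Evaluate at each i in [0,11]:
  i=0: ✗ (fails at j=0)
  i=1: ✓ (all of [1,2])
  i=2: ✗ (fails at j=3)
  i=3: ✗ (fails at j=3)
  i=4: ✓ (all of [4,5])
  i=5: ✗ (fails at j=6)
  i=6: ✗ (fails at j=6)
  i=7: ✗ (fails at j=7)
  i=8: ✓ (all of [8,9])
  i=9: ✓ (all of [9,10])
  i=10: ✓ (all of [10,11])
  i=11: ✓ (all of [11,12])
Positions where it holds: {1, 4, 8, 9, 10, 11} → 6.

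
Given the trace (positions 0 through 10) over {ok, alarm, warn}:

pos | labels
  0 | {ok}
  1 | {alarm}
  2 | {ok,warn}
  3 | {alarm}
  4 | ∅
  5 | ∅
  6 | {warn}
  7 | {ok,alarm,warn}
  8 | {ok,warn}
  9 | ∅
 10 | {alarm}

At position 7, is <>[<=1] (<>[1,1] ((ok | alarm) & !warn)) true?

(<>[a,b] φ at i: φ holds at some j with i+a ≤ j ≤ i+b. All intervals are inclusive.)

False

Check <>[1,1] ((ok | alarm) & !warn) at each j in [7,8]:
  j=7: fails (none in [8,8])
  j=8: fails (none in [9,9])
No position in the window satisfies it → formula fails.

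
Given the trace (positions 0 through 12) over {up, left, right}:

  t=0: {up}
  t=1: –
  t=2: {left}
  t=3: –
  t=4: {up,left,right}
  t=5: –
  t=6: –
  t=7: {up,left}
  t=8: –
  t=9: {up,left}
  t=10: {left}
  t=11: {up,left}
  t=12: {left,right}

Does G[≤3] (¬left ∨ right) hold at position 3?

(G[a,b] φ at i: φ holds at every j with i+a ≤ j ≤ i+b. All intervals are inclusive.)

Yes

Check (¬left ∨ right) at every j in [3,6]:
  j=3: true
  j=4: true
  j=5: true
  j=6: true
All positions satisfy it → formula holds.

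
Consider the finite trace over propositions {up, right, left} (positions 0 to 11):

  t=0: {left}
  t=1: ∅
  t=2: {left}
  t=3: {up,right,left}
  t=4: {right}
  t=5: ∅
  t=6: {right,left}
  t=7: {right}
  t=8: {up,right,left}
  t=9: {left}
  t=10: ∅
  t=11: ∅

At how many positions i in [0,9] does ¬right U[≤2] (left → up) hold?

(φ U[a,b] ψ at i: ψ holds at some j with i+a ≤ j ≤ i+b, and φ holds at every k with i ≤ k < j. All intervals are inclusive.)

9

Evaluate at each i in [0,9]:
  i=0: ✓ (rhs at j=1; lhs holds on [0,0])
  i=1: ✓ (rhs at j=1)
  i=2: ✓ (rhs at j=3; lhs holds on [2,2])
  i=3: ✓ (rhs at j=3)
  i=4: ✓ (rhs at j=4)
  i=5: ✓ (rhs at j=5)
  i=6: ✗ (lhs fails at k=6 before rhs at j=7)
  i=7: ✓ (rhs at j=7)
  i=8: ✓ (rhs at j=8)
  i=9: ✓ (rhs at j=10; lhs holds on [9,9])
Positions where it holds: {0, 1, 2, 3, 4, 5, 7, 8, 9} → 9.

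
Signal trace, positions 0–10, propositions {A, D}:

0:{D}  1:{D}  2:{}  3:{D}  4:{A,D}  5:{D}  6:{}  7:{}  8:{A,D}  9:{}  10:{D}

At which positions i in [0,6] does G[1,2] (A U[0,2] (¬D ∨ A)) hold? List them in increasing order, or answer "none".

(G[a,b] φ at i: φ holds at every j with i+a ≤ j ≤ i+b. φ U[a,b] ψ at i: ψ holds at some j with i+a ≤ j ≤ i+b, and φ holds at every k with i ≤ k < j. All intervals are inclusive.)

5, 6

Evaluate at each i in [0,6]:
  i=0: ✗ (fails at j=1)
  i=1: ✗ (fails at j=3)
  i=2: ✗ (fails at j=3)
  i=3: ✗ (fails at j=5)
  i=4: ✗ (fails at j=5)
  i=5: ✓ (all of [6,7])
  i=6: ✓ (all of [7,8])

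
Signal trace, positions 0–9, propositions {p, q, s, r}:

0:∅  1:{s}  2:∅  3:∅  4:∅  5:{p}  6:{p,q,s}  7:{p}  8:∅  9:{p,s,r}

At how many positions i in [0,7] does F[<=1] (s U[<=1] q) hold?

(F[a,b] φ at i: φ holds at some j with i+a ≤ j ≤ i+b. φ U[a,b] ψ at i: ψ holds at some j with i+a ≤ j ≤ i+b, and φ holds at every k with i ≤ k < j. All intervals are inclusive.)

Evaluate at each i in [0,7]:
  i=0: ✗ (none in [0,1])
  i=1: ✗ (none in [1,2])
  i=2: ✗ (none in [2,3])
  i=3: ✗ (none in [3,4])
  i=4: ✗ (none in [4,5])
  i=5: ✓ (witness j=6)
  i=6: ✓ (witness j=6)
  i=7: ✗ (none in [7,8])
Positions where it holds: {5, 6} → 2.

2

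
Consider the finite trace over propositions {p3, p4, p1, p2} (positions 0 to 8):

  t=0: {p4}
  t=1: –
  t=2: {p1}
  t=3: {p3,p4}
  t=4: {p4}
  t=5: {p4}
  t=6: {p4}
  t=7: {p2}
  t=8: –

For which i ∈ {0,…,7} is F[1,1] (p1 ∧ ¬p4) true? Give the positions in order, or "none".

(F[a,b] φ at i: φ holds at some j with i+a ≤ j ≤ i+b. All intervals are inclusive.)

Evaluate at each i in [0,7]:
  i=0: ✗ (none in [1,1])
  i=1: ✓ (witness j=2)
  i=2: ✗ (none in [3,3])
  i=3: ✗ (none in [4,4])
  i=4: ✗ (none in [5,5])
  i=5: ✗ (none in [6,6])
  i=6: ✗ (none in [7,7])
  i=7: ✗ (none in [8,8])

1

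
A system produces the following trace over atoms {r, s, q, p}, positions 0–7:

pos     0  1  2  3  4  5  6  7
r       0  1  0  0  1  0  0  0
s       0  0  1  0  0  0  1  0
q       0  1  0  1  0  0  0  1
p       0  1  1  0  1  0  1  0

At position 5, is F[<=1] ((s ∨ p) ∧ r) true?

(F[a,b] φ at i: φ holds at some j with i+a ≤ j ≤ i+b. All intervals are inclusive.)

Check ((s ∨ p) ∧ r) at each j in [5,6]:
  j=5: false
  j=6: false
No position in the window satisfies it → formula fails.

No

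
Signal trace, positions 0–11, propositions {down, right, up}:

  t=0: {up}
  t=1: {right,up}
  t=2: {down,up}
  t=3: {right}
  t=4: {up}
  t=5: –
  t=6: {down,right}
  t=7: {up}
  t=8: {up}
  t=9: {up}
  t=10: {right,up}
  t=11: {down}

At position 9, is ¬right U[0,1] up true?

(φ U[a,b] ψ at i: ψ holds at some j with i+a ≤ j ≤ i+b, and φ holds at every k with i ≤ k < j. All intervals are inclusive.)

Need some j in [9,10] with up, and ¬right at every k in [9,j-1].
  j=9: up holds; no prefix to check → satisfied.

Yes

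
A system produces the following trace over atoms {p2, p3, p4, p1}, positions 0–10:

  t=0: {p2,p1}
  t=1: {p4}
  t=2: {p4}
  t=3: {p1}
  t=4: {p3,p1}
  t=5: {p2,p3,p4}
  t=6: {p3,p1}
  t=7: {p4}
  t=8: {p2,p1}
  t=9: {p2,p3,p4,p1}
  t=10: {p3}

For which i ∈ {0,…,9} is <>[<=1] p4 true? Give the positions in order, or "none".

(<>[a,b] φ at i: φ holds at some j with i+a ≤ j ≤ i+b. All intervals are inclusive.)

Evaluate at each i in [0,9]:
  i=0: ✓ (witness j=1)
  i=1: ✓ (witness j=1)
  i=2: ✓ (witness j=2)
  i=3: ✗ (none in [3,4])
  i=4: ✓ (witness j=5)
  i=5: ✓ (witness j=5)
  i=6: ✓ (witness j=7)
  i=7: ✓ (witness j=7)
  i=8: ✓ (witness j=9)
  i=9: ✓ (witness j=9)

0, 1, 2, 4, 5, 6, 7, 8, 9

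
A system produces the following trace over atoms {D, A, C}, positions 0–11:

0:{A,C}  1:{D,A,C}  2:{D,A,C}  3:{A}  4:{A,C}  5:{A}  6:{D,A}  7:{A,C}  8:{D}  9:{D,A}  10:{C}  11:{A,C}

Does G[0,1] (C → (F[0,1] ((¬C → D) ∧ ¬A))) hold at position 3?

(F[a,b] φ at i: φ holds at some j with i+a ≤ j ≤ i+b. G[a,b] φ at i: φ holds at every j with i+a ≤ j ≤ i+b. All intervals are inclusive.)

No

Check (C → (F[0,1] ((¬C → D) ∧ ¬A))) at every j in [3,4]:
  j=3: antecedent false → ✓
  j=4: antecedent true; consequent fails (none in [4,5]) → ✗
Fails at j=4 → formula fails.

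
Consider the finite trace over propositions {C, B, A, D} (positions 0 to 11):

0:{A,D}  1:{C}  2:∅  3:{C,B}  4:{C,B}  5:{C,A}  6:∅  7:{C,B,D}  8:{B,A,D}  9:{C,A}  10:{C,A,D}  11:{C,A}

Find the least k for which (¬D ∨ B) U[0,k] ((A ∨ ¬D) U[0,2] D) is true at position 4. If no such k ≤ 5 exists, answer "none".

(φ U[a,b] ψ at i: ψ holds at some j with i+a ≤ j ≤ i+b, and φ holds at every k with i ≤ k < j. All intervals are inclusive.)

Need earliest j ≥ 4 with ((A ∨ ¬D) U[0,2] D), and (¬D ∨ B) at every k in [4,j-1].
  j=4: rhs fails.
  j=5: rhs holds; lhs holds on [4,4]. k = 1.

1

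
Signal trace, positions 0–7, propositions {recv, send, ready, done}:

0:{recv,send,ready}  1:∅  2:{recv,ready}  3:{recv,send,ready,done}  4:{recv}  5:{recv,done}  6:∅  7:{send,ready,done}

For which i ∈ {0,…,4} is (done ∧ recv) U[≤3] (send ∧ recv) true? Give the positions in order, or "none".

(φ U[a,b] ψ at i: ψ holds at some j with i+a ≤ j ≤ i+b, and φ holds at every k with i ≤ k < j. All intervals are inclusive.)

0, 3

Evaluate at each i in [0,4]:
  i=0: ✓ (rhs at j=0)
  i=1: ✗ (lhs fails at k=1 before rhs at j=3)
  i=2: ✗ (lhs fails at k=2 before rhs at j=3)
  i=3: ✓ (rhs at j=3)
  i=4: ✗ (no rhs in [4,7])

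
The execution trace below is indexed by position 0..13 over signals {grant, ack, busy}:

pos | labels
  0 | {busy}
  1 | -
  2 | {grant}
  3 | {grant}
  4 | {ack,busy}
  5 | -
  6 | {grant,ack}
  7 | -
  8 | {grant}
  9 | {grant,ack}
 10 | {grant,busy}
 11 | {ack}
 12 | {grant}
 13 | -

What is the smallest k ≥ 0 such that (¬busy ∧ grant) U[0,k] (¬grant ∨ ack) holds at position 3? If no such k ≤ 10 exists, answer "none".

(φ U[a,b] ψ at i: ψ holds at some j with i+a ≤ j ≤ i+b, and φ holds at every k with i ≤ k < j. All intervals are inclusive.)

1

Need earliest j ≥ 3 with (¬grant ∨ ack), and (¬busy ∧ grant) at every k in [3,j-1].
  j=3: rhs fails.
  j=4: rhs holds; lhs holds on [3,3]. k = 1.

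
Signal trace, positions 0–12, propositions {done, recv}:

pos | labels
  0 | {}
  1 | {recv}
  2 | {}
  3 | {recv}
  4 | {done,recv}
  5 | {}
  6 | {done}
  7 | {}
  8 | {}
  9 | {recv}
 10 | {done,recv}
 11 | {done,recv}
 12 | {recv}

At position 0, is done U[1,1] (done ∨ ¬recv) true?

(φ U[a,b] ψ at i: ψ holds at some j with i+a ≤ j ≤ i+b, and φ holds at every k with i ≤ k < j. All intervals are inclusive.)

Does not hold

Need some j in [1,1] with (done ∨ ¬recv), and done at every k in [0,j-1].
  j=1: (done ∨ ¬recv) false.
No j in the window works → until fails.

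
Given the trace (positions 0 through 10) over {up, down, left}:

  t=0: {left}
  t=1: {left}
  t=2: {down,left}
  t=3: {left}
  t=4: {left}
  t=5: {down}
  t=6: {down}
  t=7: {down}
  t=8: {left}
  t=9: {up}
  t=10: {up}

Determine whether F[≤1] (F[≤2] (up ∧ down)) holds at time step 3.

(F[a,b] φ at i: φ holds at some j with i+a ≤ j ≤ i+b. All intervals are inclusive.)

Check F[≤2] (up ∧ down) at each j in [3,4]:
  j=3: fails (none in [3,5])
  j=4: fails (none in [4,6])
No position in the window satisfies it → formula fails.

False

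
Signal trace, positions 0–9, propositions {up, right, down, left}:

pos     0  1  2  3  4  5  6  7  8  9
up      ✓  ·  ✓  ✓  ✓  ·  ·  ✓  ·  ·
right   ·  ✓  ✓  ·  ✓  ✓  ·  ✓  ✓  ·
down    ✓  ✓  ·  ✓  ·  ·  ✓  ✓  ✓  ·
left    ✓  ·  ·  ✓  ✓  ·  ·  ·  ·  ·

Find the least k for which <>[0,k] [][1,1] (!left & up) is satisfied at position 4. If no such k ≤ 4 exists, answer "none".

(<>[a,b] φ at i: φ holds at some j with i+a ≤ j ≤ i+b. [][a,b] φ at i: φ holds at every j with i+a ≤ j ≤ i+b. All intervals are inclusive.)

2

Scan j = 4,5,… for [][1,1] (!left & up):
  j=4: fails
  j=5: fails
  j=6: holds
First hit at j=6, so smallest k = 6-4 = 2.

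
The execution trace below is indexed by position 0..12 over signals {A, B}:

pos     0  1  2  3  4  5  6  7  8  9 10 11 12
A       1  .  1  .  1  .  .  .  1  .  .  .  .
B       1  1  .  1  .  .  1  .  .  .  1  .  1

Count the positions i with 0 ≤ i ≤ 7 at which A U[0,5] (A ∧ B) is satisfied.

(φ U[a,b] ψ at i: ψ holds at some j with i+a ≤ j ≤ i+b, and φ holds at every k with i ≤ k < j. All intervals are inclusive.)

1

Evaluate at each i in [0,7]:
  i=0: ✓ (rhs at j=0)
  i=1: ✗ (no rhs in [1,6])
  i=2: ✗ (no rhs in [2,7])
  i=3: ✗ (no rhs in [3,8])
  i=4: ✗ (no rhs in [4,9])
  i=5: ✗ (no rhs in [5,10])
  i=6: ✗ (no rhs in [6,11])
  i=7: ✗ (no rhs in [7,12])
Positions where it holds: {0} → 1.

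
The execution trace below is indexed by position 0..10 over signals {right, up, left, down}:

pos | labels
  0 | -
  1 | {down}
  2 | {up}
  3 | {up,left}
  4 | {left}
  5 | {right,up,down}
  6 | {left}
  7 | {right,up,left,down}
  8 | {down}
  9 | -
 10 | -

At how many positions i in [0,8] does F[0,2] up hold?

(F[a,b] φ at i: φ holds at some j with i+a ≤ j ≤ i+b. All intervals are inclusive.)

8

Evaluate at each i in [0,8]:
  i=0: ✓ (witness j=2)
  i=1: ✓ (witness j=2)
  i=2: ✓ (witness j=2)
  i=3: ✓ (witness j=3)
  i=4: ✓ (witness j=5)
  i=5: ✓ (witness j=5)
  i=6: ✓ (witness j=7)
  i=7: ✓ (witness j=7)
  i=8: ✗ (none in [8,10])
Positions where it holds: {0, 1, 2, 3, 4, 5, 6, 7} → 8.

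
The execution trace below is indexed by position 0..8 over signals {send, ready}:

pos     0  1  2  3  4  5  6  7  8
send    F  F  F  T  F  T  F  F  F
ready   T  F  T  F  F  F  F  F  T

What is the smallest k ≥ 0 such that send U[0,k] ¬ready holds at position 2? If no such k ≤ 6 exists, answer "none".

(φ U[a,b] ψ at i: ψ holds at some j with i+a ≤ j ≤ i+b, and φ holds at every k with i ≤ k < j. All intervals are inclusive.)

Need earliest j ≥ 2 with ¬ready, and send at every k in [2,j-1].
  j=2: rhs fails.
  j=3: rhs holds but lhs fails at k=2.
  j=4: rhs holds but lhs fails at k=2.
  j=5: rhs holds but lhs fails at k=2.
  j=6: rhs holds but lhs fails at k=2.
  j=7: rhs holds but lhs fails at k=2.
  j=8: rhs fails.
No witness within the range → none.

none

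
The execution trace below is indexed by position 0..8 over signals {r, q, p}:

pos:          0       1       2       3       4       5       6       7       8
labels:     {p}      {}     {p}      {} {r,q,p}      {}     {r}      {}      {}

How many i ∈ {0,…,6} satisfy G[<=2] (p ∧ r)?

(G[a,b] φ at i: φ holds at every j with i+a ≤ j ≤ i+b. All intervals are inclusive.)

0

Evaluate at each i in [0,6]:
  i=0: ✗ (fails at j=0)
  i=1: ✗ (fails at j=1)
  i=2: ✗ (fails at j=2)
  i=3: ✗ (fails at j=3)
  i=4: ✗ (fails at j=5)
  i=5: ✗ (fails at j=5)
  i=6: ✗ (fails at j=6)
Positions where it holds: {} → 0.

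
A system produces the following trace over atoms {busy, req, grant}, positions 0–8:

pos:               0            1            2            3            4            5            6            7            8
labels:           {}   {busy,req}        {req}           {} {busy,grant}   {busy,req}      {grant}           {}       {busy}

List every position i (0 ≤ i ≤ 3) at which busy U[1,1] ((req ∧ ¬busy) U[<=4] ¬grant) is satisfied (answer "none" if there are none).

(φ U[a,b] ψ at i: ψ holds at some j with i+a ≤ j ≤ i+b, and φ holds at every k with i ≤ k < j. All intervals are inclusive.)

1

Evaluate at each i in [0,3]:
  i=0: ✗ (lhs fails at k=0 before rhs at j=1)
  i=1: ✓ (rhs at j=2; lhs holds on [1,1])
  i=2: ✗ (lhs fails at k=2 before rhs at j=3)
  i=3: ✗ (no rhs in [4,4])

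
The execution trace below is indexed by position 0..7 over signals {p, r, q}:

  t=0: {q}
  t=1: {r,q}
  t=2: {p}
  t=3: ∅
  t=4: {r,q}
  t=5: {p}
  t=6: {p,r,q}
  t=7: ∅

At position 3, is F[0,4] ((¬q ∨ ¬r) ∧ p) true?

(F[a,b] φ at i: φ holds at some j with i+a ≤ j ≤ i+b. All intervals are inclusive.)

Check ((¬q ∨ ¬r) ∧ p) at each j in [3,7]:
  j=3: false
  j=4: false
  j=5: true
  j=6: false
  j=7: false
Found at j=5 → formula holds.

True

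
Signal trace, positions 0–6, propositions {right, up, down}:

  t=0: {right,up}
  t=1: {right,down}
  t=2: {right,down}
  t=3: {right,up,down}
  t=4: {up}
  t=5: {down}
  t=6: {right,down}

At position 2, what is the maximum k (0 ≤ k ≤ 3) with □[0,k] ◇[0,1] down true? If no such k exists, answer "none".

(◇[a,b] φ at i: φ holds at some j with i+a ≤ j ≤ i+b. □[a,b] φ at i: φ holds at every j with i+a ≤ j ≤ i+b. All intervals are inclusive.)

◇[0,1] down must hold from j=2 onward; find where it first fails.
  j=2: holds
  j=3: holds
  j=4: holds
  j=5: holds
Holds through j=5; largest k = 3.

3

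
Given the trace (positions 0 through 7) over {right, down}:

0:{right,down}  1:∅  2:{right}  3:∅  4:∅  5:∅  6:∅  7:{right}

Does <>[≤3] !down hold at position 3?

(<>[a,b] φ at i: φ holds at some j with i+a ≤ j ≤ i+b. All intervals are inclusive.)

True

Check !down at each j in [3,6]:
  j=3: true
  j=4: true
  j=5: true
  j=6: true
Found at j=3 → formula holds.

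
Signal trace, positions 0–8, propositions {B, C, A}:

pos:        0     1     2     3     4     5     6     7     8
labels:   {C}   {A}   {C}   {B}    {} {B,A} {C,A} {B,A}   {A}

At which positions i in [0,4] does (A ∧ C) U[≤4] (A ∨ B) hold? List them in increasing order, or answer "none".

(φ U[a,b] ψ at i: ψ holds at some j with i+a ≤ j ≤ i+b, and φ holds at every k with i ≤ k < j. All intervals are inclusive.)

1, 3

Evaluate at each i in [0,4]:
  i=0: ✗ (lhs fails at k=0 before rhs at j=1)
  i=1: ✓ (rhs at j=1)
  i=2: ✗ (lhs fails at k=2 before rhs at j=3)
  i=3: ✓ (rhs at j=3)
  i=4: ✗ (lhs fails at k=4 before rhs at j=5)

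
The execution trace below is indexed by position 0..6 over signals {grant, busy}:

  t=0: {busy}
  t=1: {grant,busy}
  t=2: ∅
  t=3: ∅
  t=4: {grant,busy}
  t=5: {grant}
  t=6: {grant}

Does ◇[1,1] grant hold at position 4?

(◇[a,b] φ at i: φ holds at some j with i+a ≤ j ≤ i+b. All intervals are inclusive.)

Yes

Check grant at each j in [5,5]:
  j=5: true
Found at j=5 → formula holds.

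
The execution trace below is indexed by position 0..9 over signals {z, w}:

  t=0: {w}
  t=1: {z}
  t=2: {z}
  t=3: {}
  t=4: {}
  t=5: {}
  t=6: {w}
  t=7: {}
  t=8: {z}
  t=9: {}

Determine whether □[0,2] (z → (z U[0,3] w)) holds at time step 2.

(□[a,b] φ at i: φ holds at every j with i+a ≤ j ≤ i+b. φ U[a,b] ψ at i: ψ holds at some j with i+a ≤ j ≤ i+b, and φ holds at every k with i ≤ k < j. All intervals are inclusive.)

Check (z → (z U[0,3] w)) at every j in [2,4]:
  j=2: antecedent true; consequent fails → ✗
  j=3: antecedent false → ✓
  j=4: antecedent false → ✓
Fails at j=2 → formula fails.

No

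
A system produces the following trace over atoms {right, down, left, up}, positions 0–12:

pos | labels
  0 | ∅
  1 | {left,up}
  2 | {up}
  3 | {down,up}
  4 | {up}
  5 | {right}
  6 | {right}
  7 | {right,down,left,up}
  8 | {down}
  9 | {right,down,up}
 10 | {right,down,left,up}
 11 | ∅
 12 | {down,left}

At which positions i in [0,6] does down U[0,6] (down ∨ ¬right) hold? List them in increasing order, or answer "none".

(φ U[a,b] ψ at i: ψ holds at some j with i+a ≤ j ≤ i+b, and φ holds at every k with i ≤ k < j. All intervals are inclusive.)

0, 1, 2, 3, 4

Evaluate at each i in [0,6]:
  i=0: ✓ (rhs at j=0)
  i=1: ✓ (rhs at j=1)
  i=2: ✓ (rhs at j=2)
  i=3: ✓ (rhs at j=3)
  i=4: ✓ (rhs at j=4)
  i=5: ✗ (lhs fails at k=5 before rhs at j=7)
  i=6: ✗ (lhs fails at k=6 before rhs at j=7)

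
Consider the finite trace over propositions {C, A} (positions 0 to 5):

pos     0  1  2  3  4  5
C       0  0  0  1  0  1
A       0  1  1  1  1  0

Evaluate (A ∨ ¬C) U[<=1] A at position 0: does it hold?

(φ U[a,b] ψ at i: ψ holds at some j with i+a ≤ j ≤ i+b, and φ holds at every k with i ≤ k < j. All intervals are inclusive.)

True

Need some j in [0,1] with A, and (A ∨ ¬C) at every k in [0,j-1].
  j=0: A false.
  j=1: A holds; (A ∨ ¬C) holds at every k in [0,0] → satisfied.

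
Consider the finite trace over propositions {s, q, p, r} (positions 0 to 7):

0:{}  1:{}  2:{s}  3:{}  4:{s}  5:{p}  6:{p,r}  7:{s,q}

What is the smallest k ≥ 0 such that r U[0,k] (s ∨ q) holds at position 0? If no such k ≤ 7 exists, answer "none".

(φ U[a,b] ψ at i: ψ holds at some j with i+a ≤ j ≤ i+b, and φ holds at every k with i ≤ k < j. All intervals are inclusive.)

Need earliest j ≥ 0 with (s ∨ q), and r at every k in [0,j-1].
  j=0: rhs fails.
  j=1: rhs fails.
  j=2: rhs holds but lhs fails at k=0.
  j=3: rhs fails.
  j=4: rhs holds but lhs fails at k=0.
  j=5: rhs fails.
  j=6: rhs fails.
  j=7: rhs holds but lhs fails at k=0.
No witness within the range → none.

none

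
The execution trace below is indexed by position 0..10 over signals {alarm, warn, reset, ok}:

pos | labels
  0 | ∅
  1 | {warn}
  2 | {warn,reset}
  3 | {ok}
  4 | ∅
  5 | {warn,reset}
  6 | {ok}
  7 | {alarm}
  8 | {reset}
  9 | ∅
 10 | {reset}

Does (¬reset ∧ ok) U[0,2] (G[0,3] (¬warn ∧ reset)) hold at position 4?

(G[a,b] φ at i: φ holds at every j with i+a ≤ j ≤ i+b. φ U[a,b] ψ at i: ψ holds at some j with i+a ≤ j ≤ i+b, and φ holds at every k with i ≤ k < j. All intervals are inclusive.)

Need some j in [4,6] with G[0,3] (¬warn ∧ reset), and (¬reset ∧ ok) at every k in [4,j-1].
  j=4: G[0,3] (¬warn ∧ reset) — fails at 4.
  j=5: G[0,3] (¬warn ∧ reset) — fails at 5.
  j=6: G[0,3] (¬warn ∧ reset) — fails at 6.
No j in the window works → until fails.

False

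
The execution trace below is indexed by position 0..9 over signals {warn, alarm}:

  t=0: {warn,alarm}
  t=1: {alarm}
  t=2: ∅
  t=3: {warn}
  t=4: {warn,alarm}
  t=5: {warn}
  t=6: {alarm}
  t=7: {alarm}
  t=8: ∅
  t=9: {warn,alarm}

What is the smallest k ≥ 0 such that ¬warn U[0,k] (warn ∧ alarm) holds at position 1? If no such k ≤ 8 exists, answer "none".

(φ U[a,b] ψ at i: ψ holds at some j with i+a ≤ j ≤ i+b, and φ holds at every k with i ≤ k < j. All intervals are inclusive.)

none

Need earliest j ≥ 1 with (warn ∧ alarm), and ¬warn at every k in [1,j-1].
  j=1: rhs fails.
  j=2: rhs fails.
  j=3: rhs fails.
  j=4: rhs holds but lhs fails at k=3.
  j=5: rhs fails.
  j=6: rhs fails.
  j=7: rhs fails.
  j=8: rhs fails.
  j=9: rhs holds but lhs fails at k=3.
No witness within the range → none.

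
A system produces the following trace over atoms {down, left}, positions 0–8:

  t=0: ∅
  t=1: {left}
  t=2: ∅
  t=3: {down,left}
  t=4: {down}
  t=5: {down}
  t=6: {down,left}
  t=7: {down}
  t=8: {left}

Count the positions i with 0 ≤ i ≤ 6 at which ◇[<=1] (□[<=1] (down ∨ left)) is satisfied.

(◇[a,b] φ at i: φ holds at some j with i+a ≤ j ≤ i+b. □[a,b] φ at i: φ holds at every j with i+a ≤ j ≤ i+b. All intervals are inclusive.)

Evaluate at each i in [0,6]:
  i=0: ✗ (none in [0,1])
  i=1: ✗ (none in [1,2])
  i=2: ✓ (witness j=3)
  i=3: ✓ (witness j=3)
  i=4: ✓ (witness j=4)
  i=5: ✓ (witness j=5)
  i=6: ✓ (witness j=6)
Positions where it holds: {2, 3, 4, 5, 6} → 5.

5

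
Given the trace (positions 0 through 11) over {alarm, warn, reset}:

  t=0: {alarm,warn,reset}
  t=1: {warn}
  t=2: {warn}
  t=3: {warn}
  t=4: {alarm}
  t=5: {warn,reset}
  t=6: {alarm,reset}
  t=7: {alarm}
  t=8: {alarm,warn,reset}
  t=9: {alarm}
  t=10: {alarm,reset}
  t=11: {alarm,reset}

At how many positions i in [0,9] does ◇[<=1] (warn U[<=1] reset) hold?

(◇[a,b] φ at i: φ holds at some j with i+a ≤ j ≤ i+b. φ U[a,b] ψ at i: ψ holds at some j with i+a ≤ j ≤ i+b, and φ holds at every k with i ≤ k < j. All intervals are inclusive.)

7

Evaluate at each i in [0,9]:
  i=0: ✓ (witness j=0)
  i=1: ✗ (none in [1,2])
  i=2: ✗ (none in [2,3])
  i=3: ✗ (none in [3,4])
  i=4: ✓ (witness j=5)
  i=5: ✓ (witness j=5)
  i=6: ✓ (witness j=6)
  i=7: ✓ (witness j=8)
  i=8: ✓ (witness j=8)
  i=9: ✓ (witness j=10)
Positions where it holds: {0, 4, 5, 6, 7, 8, 9} → 7.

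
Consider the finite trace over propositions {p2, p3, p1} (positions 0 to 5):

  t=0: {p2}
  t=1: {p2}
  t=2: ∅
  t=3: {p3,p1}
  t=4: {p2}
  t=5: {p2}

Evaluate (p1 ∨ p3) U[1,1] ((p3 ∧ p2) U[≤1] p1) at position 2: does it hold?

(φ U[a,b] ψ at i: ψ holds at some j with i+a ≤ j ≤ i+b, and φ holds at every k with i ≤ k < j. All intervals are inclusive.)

Does not hold

Need some j in [3,3] with ((p3 ∧ p2) U[≤1] p1), and (p1 ∨ p3) at every k in [2,j-1].
  j=3: ((p3 ∧ p2) U[≤1] p1) holds, but (p1 ∨ p3) fails at k=2 → not this j.
No j in the window works → until fails.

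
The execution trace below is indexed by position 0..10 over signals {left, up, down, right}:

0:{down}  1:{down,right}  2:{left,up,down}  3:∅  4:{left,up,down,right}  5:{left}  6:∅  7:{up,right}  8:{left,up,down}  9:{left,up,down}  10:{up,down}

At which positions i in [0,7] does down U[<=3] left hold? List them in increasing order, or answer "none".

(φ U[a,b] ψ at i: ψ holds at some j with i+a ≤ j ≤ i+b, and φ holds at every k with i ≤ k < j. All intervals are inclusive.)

Evaluate at each i in [0,7]:
  i=0: ✓ (rhs at j=2; lhs holds on [0,1])
  i=1: ✓ (rhs at j=2; lhs holds on [1,1])
  i=2: ✓ (rhs at j=2)
  i=3: ✗ (lhs fails at k=3 before rhs at j=4)
  i=4: ✓ (rhs at j=4)
  i=5: ✓ (rhs at j=5)
  i=6: ✗ (lhs fails at k=6 before rhs at j=8)
  i=7: ✗ (lhs fails at k=7 before rhs at j=8)

0, 1, 2, 4, 5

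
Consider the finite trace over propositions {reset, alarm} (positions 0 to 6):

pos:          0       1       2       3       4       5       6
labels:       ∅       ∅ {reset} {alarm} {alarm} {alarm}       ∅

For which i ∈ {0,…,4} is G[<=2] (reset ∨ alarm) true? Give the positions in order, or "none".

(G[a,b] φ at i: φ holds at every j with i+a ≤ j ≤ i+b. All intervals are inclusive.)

2, 3

Evaluate at each i in [0,4]:
  i=0: ✗ (fails at j=0)
  i=1: ✗ (fails at j=1)
  i=2: ✓ (all of [2,4])
  i=3: ✓ (all of [3,5])
  i=4: ✗ (fails at j=6)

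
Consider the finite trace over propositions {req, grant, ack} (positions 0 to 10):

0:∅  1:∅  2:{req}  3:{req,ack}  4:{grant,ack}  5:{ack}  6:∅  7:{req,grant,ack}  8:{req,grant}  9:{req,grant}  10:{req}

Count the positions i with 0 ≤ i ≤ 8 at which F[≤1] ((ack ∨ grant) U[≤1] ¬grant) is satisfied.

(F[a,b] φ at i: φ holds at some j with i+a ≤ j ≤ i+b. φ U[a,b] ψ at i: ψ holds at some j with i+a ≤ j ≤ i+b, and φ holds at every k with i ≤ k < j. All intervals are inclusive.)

8

Evaluate at each i in [0,8]:
  i=0: ✓ (witness j=0)
  i=1: ✓ (witness j=1)
  i=2: ✓ (witness j=2)
  i=3: ✓ (witness j=3)
  i=4: ✓ (witness j=4)
  i=5: ✓ (witness j=5)
  i=6: ✓ (witness j=6)
  i=7: ✗ (none in [7,8])
  i=8: ✓ (witness j=9)
Positions where it holds: {0, 1, 2, 3, 4, 5, 6, 8} → 8.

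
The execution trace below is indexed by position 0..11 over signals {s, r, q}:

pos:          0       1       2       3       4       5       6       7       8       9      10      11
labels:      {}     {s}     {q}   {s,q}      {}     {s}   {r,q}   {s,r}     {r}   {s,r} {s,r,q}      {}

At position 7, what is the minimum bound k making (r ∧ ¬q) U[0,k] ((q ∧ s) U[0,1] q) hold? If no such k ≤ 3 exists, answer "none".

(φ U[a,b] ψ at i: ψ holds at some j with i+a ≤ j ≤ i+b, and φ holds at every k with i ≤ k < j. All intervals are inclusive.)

Need earliest j ≥ 7 with ((q ∧ s) U[0,1] q), and (r ∧ ¬q) at every k in [7,j-1].
  j=7: rhs fails.
  j=8: rhs fails.
  j=9: rhs fails.
  j=10: rhs holds; lhs holds on [7,9]. k = 3.

3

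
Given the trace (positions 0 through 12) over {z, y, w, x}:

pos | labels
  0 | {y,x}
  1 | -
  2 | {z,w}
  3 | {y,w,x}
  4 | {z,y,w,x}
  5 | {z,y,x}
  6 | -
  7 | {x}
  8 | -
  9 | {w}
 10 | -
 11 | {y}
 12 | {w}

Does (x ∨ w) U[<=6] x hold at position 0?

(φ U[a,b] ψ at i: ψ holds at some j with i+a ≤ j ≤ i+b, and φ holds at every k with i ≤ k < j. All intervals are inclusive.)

Need some j in [0,6] with x, and (x ∨ w) at every k in [0,j-1].
  j=0: x holds; no prefix to check → satisfied.

Holds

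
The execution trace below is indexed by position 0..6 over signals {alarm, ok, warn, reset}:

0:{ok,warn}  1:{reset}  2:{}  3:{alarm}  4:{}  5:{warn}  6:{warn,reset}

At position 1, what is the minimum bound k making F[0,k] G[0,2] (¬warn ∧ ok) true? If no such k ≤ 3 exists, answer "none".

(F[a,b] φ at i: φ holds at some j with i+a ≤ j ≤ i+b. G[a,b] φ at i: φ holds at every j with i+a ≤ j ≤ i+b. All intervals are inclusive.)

none

Scan j = 1,2,… for G[0,2] (¬warn ∧ ok):
  j=1: fails
  j=2: fails
  j=3: fails
  j=4: fails
No j in [1,4] satisfies it → none.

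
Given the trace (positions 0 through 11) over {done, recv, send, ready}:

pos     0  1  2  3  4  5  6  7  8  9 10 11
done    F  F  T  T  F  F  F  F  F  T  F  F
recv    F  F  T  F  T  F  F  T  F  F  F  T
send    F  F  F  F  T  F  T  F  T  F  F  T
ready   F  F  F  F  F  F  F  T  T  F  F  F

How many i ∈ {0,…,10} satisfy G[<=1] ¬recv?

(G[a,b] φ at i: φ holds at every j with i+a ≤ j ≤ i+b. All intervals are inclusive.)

Evaluate at each i in [0,10]:
  i=0: ✓ (all of [0,1])
  i=1: ✗ (fails at j=2)
  i=2: ✗ (fails at j=2)
  i=3: ✗ (fails at j=4)
  i=4: ✗ (fails at j=4)
  i=5: ✓ (all of [5,6])
  i=6: ✗ (fails at j=7)
  i=7: ✗ (fails at j=7)
  i=8: ✓ (all of [8,9])
  i=9: ✓ (all of [9,10])
  i=10: ✗ (fails at j=11)
Positions where it holds: {0, 5, 8, 9} → 4.

4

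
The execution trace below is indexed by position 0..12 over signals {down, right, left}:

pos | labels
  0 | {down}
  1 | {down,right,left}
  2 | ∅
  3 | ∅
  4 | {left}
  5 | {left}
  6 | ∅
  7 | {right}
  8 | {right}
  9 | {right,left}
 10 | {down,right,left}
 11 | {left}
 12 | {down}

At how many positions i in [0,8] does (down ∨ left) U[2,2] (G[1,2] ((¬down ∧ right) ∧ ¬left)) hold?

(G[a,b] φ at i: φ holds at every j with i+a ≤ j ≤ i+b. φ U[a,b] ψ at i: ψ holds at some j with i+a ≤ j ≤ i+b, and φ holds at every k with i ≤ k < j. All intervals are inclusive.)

Evaluate at each i in [0,8]:
  i=0: ✗ (no rhs in [2,2])
  i=1: ✗ (no rhs in [3,3])
  i=2: ✗ (no rhs in [4,4])
  i=3: ✗ (no rhs in [5,5])
  i=4: ✓ (rhs at j=6; lhs holds on [4,5])
  i=5: ✗ (no rhs in [7,7])
  i=6: ✗ (no rhs in [8,8])
  i=7: ✗ (no rhs in [9,9])
  i=8: ✗ (no rhs in [10,10])
Positions where it holds: {4} → 1.

1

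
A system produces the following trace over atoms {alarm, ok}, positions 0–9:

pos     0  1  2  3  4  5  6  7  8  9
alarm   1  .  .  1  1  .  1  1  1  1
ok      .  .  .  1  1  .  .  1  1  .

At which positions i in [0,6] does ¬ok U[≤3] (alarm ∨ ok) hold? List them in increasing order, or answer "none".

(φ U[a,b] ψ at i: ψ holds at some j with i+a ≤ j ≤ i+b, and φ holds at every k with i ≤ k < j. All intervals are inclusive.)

0, 1, 2, 3, 4, 5, 6

Evaluate at each i in [0,6]:
  i=0: ✓ (rhs at j=0)
  i=1: ✓ (rhs at j=3; lhs holds on [1,2])
  i=2: ✓ (rhs at j=3; lhs holds on [2,2])
  i=3: ✓ (rhs at j=3)
  i=4: ✓ (rhs at j=4)
  i=5: ✓ (rhs at j=6; lhs holds on [5,5])
  i=6: ✓ (rhs at j=6)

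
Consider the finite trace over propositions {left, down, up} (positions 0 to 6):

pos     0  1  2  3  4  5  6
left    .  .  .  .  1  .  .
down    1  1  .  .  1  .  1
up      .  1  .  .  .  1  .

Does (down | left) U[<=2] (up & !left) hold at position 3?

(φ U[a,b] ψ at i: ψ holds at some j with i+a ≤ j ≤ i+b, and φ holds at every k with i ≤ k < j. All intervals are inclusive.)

Need some j in [3,5] with (up & !left), and (down | left) at every k in [3,j-1].
  j=3: (up & !left) false.
  j=4: (up & !left) false.
  j=5: (up & !left) holds, but (down | left) fails at k=3 → not this j.
No j in the window works → until fails.

No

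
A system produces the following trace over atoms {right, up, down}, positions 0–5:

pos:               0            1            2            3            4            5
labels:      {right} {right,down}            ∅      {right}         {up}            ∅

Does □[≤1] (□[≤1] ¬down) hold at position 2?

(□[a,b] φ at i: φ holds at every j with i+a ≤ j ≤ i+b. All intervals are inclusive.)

Yes

Check □[≤1] ¬down at every j in [2,3]:
  j=2: holds on [2,3]
  j=3: holds on [3,4]
All positions satisfy it → formula holds.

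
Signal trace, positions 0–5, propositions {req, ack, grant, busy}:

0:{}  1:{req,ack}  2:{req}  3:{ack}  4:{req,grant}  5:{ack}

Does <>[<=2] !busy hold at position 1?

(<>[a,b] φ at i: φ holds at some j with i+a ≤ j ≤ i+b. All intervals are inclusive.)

Check !busy at each j in [1,3]:
  j=1: true
  j=2: true
  j=3: true
Found at j=1 → formula holds.

Holds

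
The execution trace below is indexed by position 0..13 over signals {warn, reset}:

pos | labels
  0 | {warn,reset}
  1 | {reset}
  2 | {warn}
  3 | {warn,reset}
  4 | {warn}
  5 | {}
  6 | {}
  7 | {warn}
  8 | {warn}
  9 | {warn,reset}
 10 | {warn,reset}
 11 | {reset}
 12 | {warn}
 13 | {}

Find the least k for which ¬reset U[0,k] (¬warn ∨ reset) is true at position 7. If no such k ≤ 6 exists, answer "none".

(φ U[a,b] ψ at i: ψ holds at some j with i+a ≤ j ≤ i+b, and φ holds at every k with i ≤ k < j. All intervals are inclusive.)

2

Need earliest j ≥ 7 with (¬warn ∨ reset), and ¬reset at every k in [7,j-1].
  j=7: rhs fails.
  j=8: rhs fails.
  j=9: rhs holds; lhs holds on [7,8]. k = 2.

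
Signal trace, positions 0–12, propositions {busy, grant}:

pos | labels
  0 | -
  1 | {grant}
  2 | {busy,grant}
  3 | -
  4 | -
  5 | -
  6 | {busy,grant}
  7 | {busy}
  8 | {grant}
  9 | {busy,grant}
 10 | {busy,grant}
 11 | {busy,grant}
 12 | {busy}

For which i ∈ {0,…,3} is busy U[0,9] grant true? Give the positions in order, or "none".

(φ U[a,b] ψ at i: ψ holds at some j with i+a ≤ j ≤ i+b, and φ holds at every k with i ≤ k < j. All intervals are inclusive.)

1, 2

Evaluate at each i in [0,3]:
  i=0: ✗ (lhs fails at k=0 before rhs at j=1)
  i=1: ✓ (rhs at j=1)
  i=2: ✓ (rhs at j=2)
  i=3: ✗ (lhs fails at k=3 before rhs at j=6)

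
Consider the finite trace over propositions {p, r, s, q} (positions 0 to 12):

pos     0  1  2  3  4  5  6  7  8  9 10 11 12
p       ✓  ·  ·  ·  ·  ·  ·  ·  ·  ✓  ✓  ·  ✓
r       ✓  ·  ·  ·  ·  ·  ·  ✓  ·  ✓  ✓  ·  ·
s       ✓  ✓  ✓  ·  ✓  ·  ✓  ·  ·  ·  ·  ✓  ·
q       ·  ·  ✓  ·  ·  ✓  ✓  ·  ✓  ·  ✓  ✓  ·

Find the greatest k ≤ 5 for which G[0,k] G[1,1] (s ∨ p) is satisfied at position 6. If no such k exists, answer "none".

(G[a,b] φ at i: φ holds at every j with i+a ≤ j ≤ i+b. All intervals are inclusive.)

none

G[1,1] (s ∨ p) must hold from j=6 onward; find where it first fails.
  j=6: fails → no k works.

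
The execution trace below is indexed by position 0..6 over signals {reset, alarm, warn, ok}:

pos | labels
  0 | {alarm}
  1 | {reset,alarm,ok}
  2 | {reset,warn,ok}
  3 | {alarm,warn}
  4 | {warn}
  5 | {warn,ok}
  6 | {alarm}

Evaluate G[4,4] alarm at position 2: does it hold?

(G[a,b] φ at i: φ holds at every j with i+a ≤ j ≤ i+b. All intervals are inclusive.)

Yes

Check alarm at every j in [6,6]:
  j=6: true
All positions satisfy it → formula holds.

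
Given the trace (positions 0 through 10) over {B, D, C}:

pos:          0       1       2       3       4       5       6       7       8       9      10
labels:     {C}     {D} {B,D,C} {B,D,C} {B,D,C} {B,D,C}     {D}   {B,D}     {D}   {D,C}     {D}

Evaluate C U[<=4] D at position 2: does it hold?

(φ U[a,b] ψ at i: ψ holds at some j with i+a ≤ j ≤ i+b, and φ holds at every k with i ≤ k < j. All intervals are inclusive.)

Yes

Need some j in [2,6] with D, and C at every k in [2,j-1].
  j=2: D holds; no prefix to check → satisfied.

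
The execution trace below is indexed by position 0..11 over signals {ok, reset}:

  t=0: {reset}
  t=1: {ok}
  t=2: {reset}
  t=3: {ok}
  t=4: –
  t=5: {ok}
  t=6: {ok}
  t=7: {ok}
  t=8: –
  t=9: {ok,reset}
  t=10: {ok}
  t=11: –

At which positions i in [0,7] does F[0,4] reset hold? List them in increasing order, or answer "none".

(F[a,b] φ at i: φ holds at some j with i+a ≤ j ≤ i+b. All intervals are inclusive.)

Evaluate at each i in [0,7]:
  i=0: ✓ (witness j=0)
  i=1: ✓ (witness j=2)
  i=2: ✓ (witness j=2)
  i=3: ✗ (none in [3,7])
  i=4: ✗ (none in [4,8])
  i=5: ✓ (witness j=9)
  i=6: ✓ (witness j=9)
  i=7: ✓ (witness j=9)

0, 1, 2, 5, 6, 7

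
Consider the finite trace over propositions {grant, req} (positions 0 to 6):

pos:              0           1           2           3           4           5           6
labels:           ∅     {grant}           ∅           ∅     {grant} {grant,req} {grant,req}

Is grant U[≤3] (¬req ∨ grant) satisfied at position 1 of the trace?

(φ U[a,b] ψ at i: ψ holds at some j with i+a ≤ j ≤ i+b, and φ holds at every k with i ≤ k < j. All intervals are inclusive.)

True

Need some j in [1,4] with (¬req ∨ grant), and grant at every k in [1,j-1].
  j=1: (¬req ∨ grant) holds; no prefix to check → satisfied.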